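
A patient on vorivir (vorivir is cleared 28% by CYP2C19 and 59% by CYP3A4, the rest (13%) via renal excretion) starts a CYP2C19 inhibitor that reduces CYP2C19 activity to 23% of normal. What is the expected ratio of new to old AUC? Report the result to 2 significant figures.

The CYP2C19 pathway (28% of clearance) drops to 0.23× activity: 0.28 × 0.23 = 0.0644.
CYP3A4 (59%) and the residual 13% are unaffected.
Relative clearance = 0.0644 + 0.59 + 0.13 = 0.7844.
Since AUC ∝ 1/CL, the ratio is 1 / 0.7844 = 1.3.

1.3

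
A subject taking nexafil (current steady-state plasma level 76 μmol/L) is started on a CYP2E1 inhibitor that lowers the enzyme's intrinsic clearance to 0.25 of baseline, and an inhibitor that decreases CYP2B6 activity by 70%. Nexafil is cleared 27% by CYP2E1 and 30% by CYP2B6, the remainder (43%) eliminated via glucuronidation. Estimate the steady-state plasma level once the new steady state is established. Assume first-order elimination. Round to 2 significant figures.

CYP2E1: 0.27 × 0.25 = 0.0675
CYP2B6: 0.3 × 0.3 = 0.09
Other: 0.43 (unchanged)
CL_new/CL_old = 0.0675 + 0.09 + 0.43 = 0.5875.
New steady-state plasma level = 76 / 0.5875 = 1.3 × 10² μmol/L (concentration scales inversely with clearance).

1.3 × 10² μmol/L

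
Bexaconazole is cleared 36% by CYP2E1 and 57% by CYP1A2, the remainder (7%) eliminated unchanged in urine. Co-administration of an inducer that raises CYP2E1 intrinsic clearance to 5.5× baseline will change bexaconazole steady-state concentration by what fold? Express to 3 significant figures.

CYP2E1: 0.36 × 5.5 = 1.98
CYP1A2: 0.57 (unchanged)
Other: 0.07 (unchanged)
New clearance relative to baseline: 1.98 + 0.57 + 0.07 = 2.62.
Steady-state concentration ratio = CL_old/CL_new = 1 / 2.62 = 0.382.

0.382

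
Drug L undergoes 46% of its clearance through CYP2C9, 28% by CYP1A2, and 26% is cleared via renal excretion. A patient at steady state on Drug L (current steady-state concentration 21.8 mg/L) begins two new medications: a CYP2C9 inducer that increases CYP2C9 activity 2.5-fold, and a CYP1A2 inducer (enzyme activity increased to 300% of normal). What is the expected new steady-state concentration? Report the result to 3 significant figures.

9.69 mg/L

The CYP2C9 pathway (46% of clearance) increases to 2.5× activity: 0.46 × 2.5 = 1.15.
The CYP1A2 pathway (28% of clearance) rises to 3× activity: 0.28 × 3 = 0.84.
The remaining 26% of clearance is unaffected.
New clearance relative to baseline: 1.15 + 0.84 + 0.26 = 2.25.
Steady-state concentration ∝ 1/CL: new value = 21.8 / 2.25 = 9.69 mg/L.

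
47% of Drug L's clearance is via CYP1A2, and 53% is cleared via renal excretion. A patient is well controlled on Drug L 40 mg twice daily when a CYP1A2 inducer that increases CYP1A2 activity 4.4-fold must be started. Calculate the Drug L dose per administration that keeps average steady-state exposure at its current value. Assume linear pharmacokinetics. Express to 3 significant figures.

104 mg

CYP1A2: 0.47 × 4.4 = 2.068
Other: 0.53 (unchanged)
Relative clearance = 2.068 + 0.53 = 2.598.
Exposure is unchanged when dose changes in proportion to clearance. New dose = 40 mg × 2.598 = 104 mg.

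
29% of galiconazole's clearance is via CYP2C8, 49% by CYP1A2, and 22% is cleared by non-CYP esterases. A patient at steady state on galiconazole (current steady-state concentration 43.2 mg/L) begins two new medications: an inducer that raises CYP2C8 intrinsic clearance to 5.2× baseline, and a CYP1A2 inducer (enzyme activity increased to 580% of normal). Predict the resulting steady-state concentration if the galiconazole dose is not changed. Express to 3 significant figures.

The CYP2C8 pathway (29% of clearance) is boosted to 5.2× activity: 0.29 × 5.2 = 1.508.
The CYP1A2 pathway (49% of clearance) increases to 5.8× activity: 0.49 × 5.8 = 2.842.
Non-CYP routes (22%) are unchanged.
CL_new/CL_old = 1.508 + 2.842 + 0.22 = 4.57.
Steady-state concentration ∝ 1/CL: new value = 43.2 / 4.57 = 9.45 mg/L.

9.45 mg/L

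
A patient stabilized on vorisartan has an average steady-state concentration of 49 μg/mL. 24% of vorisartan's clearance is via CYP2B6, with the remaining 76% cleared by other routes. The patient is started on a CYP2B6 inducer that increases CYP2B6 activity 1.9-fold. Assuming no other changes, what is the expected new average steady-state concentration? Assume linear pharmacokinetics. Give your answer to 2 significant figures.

The CYP2B6 pathway (24% of clearance) is boosted to 1.9× activity: 0.24 × 1.9 = 0.456.
The remaining 76% of clearance is unaffected.
Relative clearance = 0.456 + 0.76 = 1.216.
With dosing unchanged, average steady-state concentration scales as 1/CL: 49 / 1.216 = 40 μg/mL.

40 μg/mL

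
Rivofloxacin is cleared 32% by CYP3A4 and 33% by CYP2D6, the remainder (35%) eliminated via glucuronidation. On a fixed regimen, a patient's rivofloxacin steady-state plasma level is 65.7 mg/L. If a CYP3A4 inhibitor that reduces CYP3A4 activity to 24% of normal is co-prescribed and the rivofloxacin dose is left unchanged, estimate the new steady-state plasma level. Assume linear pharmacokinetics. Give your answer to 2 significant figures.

87 mg/L

The CYP3A4 pathway (32% of clearance) drops to 0.24× activity: 0.32 × 0.24 = 0.0768.
CYP2D6 (33%) and the residual 35% are unaffected.
CL_new/CL_old = 0.0768 + 0.33 + 0.35 = 0.7568.
New steady-state plasma level = baseline ÷ relative clearance = 65.7 / 0.7568 = 87 mg/L.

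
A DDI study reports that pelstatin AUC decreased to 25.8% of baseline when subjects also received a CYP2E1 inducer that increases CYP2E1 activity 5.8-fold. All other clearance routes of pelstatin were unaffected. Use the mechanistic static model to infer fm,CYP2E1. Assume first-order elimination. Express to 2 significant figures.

Let fm be the CYP2E1 fraction. New clearance relative to baseline = fm × 5.8 + (1 − fm).
AUC ratio = 1 / (new CL fraction), so new CL fraction = 1 / 0.258 = 3.876.
fm × 5.8 + 1 − fm = 3.876  ⇒  fm × (5.8 − 1) = 2.876  ⇒  fm = 0.60.

0.60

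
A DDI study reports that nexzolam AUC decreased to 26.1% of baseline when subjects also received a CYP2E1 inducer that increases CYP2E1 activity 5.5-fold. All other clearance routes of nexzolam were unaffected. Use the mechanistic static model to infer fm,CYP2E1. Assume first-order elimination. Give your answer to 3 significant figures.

0.629

Let fm be the CYP2E1 fraction. New clearance relative to baseline = fm × 5.5 + (1 − fm).
AUC ratio = 1 / (new CL fraction), so new CL fraction = 1 / 0.261 = 3.831.
fm × 5.5 + 1 − fm = 3.831  ⇒  fm × (5.5 − 1) = 2.831  ⇒  fm = 0.629.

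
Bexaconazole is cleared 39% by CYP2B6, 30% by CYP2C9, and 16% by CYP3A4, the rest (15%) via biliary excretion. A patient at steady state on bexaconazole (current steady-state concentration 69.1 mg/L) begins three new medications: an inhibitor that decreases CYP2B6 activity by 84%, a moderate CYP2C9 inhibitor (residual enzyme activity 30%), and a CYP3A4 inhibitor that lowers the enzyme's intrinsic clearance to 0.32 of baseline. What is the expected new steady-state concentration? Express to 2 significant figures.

2.0 × 10² mg/L

The CYP2B6 pathway (39% of clearance) falls to 0.16× activity: 0.39 × 0.16 = 0.0624.
The CYP2C9 pathway (30% of clearance) falls to 0.3× activity: 0.3 × 0.3 = 0.09.
The CYP3A4 pathway (16% of clearance) falls to 0.32× activity: 0.16 × 0.32 = 0.0512.
The remaining 15% of clearance is unaffected.
New clearance relative to baseline: 0.0624 + 0.09 + 0.0512 + 0.15 = 0.3536.
Dividing the baseline by the relative clearance: 69.1 / 0.3536 = 2.0 × 10² mg/L.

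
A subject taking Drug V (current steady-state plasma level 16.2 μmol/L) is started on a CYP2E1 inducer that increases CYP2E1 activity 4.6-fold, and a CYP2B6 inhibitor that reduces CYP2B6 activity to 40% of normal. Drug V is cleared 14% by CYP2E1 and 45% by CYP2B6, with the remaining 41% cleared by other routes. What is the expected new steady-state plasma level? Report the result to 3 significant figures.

13.1 μmol/L

The CYP2E1 pathway (14% of clearance) increases to 4.6× activity: 0.14 × 4.6 = 0.644.
The CYP2B6 pathway (45% of clearance) is reduced to 0.4× activity: 0.45 × 0.4 = 0.18.
The remaining 41% of clearance is unaffected.
New clearance relative to baseline: 0.644 + 0.18 + 0.41 = 1.234.
Steady-state plasma level ∝ 1/CL: new value = 16.2 / 1.234 = 13.1 μmol/L.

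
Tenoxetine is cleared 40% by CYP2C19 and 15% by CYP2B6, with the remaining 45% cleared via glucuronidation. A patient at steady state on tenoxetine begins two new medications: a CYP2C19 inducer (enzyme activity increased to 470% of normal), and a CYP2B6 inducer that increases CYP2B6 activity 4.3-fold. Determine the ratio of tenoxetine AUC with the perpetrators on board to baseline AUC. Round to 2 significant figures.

The CYP2C19 pathway (40% of clearance) is boosted to 4.7× activity: 0.4 × 4.7 = 1.88.
The CYP2B6 pathway (15% of clearance) is boosted to 4.3× activity: 0.15 × 4.3 = 0.645.
Non-CYP routes (45%) are unchanged.
CL_new/CL_old = 1.88 + 0.645 + 0.45 = 2.975.
Net AUC ratio = 1 / 2.975 = 0.34.

0.34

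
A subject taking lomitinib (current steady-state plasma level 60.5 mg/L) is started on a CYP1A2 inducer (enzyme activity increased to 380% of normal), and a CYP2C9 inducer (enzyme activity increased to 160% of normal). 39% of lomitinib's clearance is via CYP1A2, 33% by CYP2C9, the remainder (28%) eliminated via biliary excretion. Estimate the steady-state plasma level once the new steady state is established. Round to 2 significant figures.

26 mg/L

CYP1A2: 0.39 × 3.8 = 1.482
CYP2C9: 0.33 × 1.6 = 0.528
Other: 0.28 (unchanged)
CL_new/CL_old = 1.482 + 0.528 + 0.28 = 2.29.
Steady-state plasma level ∝ 1/CL: new value = 60.5 / 2.29 = 26 mg/L.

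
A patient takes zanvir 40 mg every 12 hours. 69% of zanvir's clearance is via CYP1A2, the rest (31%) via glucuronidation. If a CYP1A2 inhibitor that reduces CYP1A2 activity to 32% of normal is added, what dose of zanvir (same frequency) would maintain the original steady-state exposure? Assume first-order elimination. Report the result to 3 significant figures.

21.2 mg

The CYP1A2 pathway (69% of clearance) drops to 0.32× activity: 0.69 × 0.32 = 0.2208.
The remaining 31% of clearance is unaffected.
CL_new/CL_old = 0.2208 + 0.31 = 0.5308.
Css,avg = (dose rate)/CL, so holding Css fixed requires dose ∝ CL: 40 × 0.5308 = 21.2 mg.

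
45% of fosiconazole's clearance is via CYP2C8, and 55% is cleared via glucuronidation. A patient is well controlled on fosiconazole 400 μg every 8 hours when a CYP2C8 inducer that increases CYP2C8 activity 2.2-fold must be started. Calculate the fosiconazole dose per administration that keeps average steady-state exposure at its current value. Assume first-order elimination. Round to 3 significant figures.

The CYP2C8 pathway (45% of clearance) is boosted to 2.2× activity: 0.45 × 2.2 = 0.99.
The remaining 55% of clearance is unaffected.
Relative clearance = 0.99 + 0.55 = 1.54.
Css,avg = (dose rate)/CL, so holding Css fixed requires dose ∝ CL: 400 × 1.54 = 616 μg.

616 μg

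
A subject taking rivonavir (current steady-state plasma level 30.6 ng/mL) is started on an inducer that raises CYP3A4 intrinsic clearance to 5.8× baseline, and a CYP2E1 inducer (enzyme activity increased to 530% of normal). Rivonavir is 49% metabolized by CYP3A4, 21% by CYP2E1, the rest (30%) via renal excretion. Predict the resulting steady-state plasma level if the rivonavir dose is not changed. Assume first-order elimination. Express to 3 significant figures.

The CYP3A4 pathway (49% of clearance) rises to 5.8× activity: 0.49 × 5.8 = 2.842.
The CYP2E1 pathway (21% of clearance) rises to 5.3× activity: 0.21 × 5.3 = 1.113.
The remaining 30% of clearance is unaffected.
New clearance relative to baseline: 2.842 + 1.113 + 0.3 = 4.255.
New steady-state plasma level = 30.6 / 4.255 = 7.19 ng/mL (concentration scales inversely with clearance).

7.19 ng/mL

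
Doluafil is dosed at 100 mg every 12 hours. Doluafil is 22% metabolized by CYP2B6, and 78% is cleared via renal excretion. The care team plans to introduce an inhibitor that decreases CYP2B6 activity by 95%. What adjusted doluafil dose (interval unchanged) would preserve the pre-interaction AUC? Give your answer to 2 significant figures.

The CYP2B6 pathway (22% of clearance) is reduced to 0.05× activity: 0.22 × 0.05 = 0.011.
Non-CYP routes (78%) are unchanged.
CL_new/CL_old = 0.011 + 0.78 = 0.791.
To maintain the same steady-state level, dose must scale with clearance: new dose = 100 × 0.791 = 79 mg.

79 mg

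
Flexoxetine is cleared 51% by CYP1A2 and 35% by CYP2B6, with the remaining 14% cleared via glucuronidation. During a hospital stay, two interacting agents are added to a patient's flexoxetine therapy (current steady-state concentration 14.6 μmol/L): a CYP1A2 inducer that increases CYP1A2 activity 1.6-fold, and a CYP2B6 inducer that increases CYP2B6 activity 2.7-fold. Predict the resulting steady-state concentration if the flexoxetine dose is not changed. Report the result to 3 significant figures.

The CYP1A2 pathway (51% of clearance) increases to 1.6× activity: 0.51 × 1.6 = 0.816.
The CYP2B6 pathway (35% of clearance) increases to 2.7× activity: 0.35 × 2.7 = 0.945.
The remaining 14% of clearance is unaffected.
CL_new/CL_old = 0.816 + 0.945 + 0.14 = 1.901.
Steady-state concentration ∝ 1/CL: new value = 14.6 / 1.901 = 7.68 μmol/L.

7.68 μmol/L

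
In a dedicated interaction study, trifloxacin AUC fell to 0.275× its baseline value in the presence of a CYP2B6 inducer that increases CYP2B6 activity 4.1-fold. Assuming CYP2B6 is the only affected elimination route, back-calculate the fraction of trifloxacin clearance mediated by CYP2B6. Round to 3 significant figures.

CL'/CL = 1 / 0.275 = 3.636
4.1·fm + (1 − fm) = 3.636
fm = (3.636 − 1) / (4.1 − 1) = 0.850

0.850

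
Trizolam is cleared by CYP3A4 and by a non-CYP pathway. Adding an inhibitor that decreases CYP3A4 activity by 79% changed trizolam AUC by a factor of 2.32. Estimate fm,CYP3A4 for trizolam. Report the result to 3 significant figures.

Let x = fm,CYP3A4. Because AUC ∝ 1/CL, relative clearance fell to 1/2.32 = 0.431.
Setting x·0.21 + (1 − x) = 0.431 and solving: x = (0.431 − 1)/(0.21 − 1) = 0.720.

0.720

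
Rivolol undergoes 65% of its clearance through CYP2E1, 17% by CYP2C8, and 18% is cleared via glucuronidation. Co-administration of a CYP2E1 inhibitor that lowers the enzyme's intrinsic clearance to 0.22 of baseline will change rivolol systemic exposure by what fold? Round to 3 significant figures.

2.03

CYP2E1: 0.65 × 0.22 = 0.143
CYP2C8: 0.17 (unchanged)
Other: 0.18 (unchanged)
CL_new/CL_old = 0.143 + 0.17 + 0.18 = 0.493.
Systemic exposure ratio = CL_old/CL_new = 1 / 0.493 = 2.03.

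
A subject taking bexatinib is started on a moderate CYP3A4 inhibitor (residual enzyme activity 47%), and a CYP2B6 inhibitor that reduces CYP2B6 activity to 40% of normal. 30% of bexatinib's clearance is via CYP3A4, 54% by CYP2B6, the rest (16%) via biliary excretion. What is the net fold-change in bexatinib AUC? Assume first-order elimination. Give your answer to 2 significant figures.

1.9

The CYP3A4 pathway (30% of clearance) drops to 0.47× activity: 0.3 × 0.47 = 0.141.
The CYP2B6 pathway (54% of clearance) falls to 0.4× activity: 0.54 × 0.4 = 0.216.
The remaining 16% of clearance is unaffected.
New clearance relative to baseline: 0.141 + 0.216 + 0.16 = 0.517.
Because AUC varies inversely with clearance, the combined effect is 1 / 0.517 = 1.9.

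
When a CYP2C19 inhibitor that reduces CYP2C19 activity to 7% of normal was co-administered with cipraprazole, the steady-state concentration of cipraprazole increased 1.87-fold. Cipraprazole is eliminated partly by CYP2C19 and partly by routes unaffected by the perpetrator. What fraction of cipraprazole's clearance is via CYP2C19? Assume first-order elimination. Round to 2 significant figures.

0.50

Call the CYP2C19 fraction fm. After the interaction, CL_new/CL_old = fm × 0.07 + (1 − fm).
Steady-state concentration ratio = 1 / (new CL fraction), so new CL fraction = 1 / 1.87 = 0.5348.
fm × 0.07 + 1 − fm = 0.5348  ⇒  fm × (0.07 − 1) = −0.4652  ⇒  fm = 0.50.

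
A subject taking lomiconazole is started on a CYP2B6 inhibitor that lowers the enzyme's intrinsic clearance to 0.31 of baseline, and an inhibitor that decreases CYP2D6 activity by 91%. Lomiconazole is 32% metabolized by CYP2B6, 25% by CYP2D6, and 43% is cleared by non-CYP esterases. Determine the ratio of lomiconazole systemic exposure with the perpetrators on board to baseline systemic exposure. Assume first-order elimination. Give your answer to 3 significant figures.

The CYP2B6 pathway (32% of clearance) drops to 0.31× activity: 0.32 × 0.31 = 0.0992.
The CYP2D6 pathway (25% of clearance) drops to 0.09× activity: 0.25 × 0.09 = 0.0225.
Non-CYP routes (43%) are unchanged.
Relative clearance = 0.0992 + 0.0225 + 0.43 = 0.5517.
Because systemic exposure varies inversely with clearance, the combined effect is 1 / 0.5517 = 1.81.

1.81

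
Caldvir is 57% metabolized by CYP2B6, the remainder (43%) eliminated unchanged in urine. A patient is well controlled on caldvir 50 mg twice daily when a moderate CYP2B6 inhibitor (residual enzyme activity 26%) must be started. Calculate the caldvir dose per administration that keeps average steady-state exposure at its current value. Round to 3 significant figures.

28.9 mg

The CYP2B6 pathway (57% of clearance) is reduced to 0.26× activity: 0.57 × 0.26 = 0.1482.
The remaining 43% of clearance is unaffected.
Relative clearance = 0.1482 + 0.43 = 0.5782.
Css,avg = (dose rate)/CL, so holding Css fixed requires dose ∝ CL: 50 × 0.5782 = 28.9 mg.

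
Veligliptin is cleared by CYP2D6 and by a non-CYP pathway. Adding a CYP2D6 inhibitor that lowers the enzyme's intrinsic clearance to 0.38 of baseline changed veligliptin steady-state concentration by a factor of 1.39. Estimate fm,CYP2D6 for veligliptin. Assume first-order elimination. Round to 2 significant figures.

0.45

Let fm be the CYP2D6 fraction. New clearance relative to baseline = fm × 0.38 + (1 − fm).
Steady-state concentration ratio = 1 / (new CL fraction), so new CL fraction = 1 / 1.39 = 0.7194.
fm × 0.38 + 1 − fm = 0.7194  ⇒  fm × (0.38 − 1) = −0.2806  ⇒  fm = 0.45.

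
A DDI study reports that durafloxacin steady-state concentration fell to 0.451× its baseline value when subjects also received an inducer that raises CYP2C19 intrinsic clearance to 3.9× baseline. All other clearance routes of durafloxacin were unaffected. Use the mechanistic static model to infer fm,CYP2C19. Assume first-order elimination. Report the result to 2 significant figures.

0.42

Call the CYP2C19 fraction fm. After the interaction, CL_new/CL_old = fm × 3.9 + (1 − fm).
Steady-state concentration ratio = 1 / (new CL fraction), so new CL fraction = 1 / 0.451 = 2.217.
fm × 3.9 + 1 − fm = 2.217  ⇒  fm × (3.9 − 1) = 1.217  ⇒  fm = 0.42.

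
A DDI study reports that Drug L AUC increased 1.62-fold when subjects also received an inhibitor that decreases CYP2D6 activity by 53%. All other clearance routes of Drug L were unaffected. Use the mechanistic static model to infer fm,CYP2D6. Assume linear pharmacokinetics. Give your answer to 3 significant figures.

Let fm be the CYP2D6 fraction. New clearance relative to baseline = fm × 0.47 + (1 − fm).
AUC ratio = 1 / (new CL fraction), so new CL fraction = 1 / 1.62 = 0.6173.
fm × 0.47 + 1 − fm = 0.6173  ⇒  fm × (0.47 − 1) = −0.3827  ⇒  fm = 0.722.

0.722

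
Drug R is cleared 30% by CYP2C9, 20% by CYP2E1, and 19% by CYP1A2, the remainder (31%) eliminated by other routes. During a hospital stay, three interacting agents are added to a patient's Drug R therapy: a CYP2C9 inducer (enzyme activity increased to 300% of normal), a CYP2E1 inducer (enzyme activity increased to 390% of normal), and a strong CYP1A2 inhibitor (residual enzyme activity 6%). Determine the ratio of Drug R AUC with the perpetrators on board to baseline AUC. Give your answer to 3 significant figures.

The CYP2C9 pathway (30% of clearance) rises to 3× activity: 0.3 × 3 = 0.9.
The CYP2E1 pathway (20% of clearance) is boosted to 3.9× activity: 0.2 × 3.9 = 0.78.
The CYP1A2 pathway (19% of clearance) is reduced to 0.06× activity: 0.19 × 0.06 = 0.0114.
The remaining 31% of clearance is unaffected.
New clearance relative to baseline: 0.9 + 0.78 + 0.0114 + 0.31 = 2.0014.
Net AUC ratio = 1 / 2.0014 = 0.500.

0.500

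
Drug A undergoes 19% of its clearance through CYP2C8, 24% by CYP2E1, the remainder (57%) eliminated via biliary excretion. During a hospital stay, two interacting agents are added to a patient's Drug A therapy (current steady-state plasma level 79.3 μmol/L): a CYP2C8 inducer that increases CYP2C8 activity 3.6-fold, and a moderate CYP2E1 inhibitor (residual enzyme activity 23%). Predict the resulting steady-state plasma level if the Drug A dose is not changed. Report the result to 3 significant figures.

60.6 μmol/L

The CYP2C8 pathway (19% of clearance) increases to 3.6× activity: 0.19 × 3.6 = 0.684.
The CYP2E1 pathway (24% of clearance) is reduced to 0.23× activity: 0.24 × 0.23 = 0.0552.
The remaining 57% of clearance is unaffected.
Relative clearance = 0.684 + 0.0552 + 0.57 = 1.3092.
New steady-state plasma level = 79.3 / 1.3092 = 60.6 μmol/L (concentration scales inversely with clearance).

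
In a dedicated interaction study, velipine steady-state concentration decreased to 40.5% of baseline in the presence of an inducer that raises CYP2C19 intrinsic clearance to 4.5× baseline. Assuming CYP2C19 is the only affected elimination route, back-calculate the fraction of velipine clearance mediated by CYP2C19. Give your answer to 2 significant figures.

Let x = fm,CYP2C19. Because steady-state concentration ∝ 1/CL, relative clearance rose to 1/0.405 = 2.469.
Setting x·4.5 + (1 − x) = 2.469 and solving: x = (2.469 − 1)/(4.5 − 1) = 0.42.

0.42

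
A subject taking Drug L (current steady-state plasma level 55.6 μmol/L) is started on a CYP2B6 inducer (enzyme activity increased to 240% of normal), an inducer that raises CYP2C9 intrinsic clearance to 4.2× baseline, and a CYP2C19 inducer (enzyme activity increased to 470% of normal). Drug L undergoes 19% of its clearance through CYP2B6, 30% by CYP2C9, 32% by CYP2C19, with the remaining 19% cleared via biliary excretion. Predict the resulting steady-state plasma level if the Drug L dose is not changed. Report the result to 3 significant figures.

The CYP2B6 pathway (19% of clearance) rises to 2.4× activity: 0.19 × 2.4 = 0.456.
The CYP2C9 pathway (30% of clearance) is boosted to 4.2× activity: 0.3 × 4.2 = 1.26.
The CYP2C19 pathway (32% of clearance) increases to 4.7× activity: 0.32 × 4.7 = 1.504.
Non-CYP routes (19%) are unchanged.
Relative clearance = 0.456 + 1.26 + 1.504 + 0.19 = 3.41.
Dividing the baseline by the relative clearance: 55.6 / 3.41 = 16.3 μmol/L.

16.3 μmol/L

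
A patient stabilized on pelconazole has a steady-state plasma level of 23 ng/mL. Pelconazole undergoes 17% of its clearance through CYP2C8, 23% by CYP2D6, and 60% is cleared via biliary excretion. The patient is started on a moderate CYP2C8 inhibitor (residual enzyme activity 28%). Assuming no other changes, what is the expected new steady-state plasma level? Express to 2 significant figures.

26 ng/mL

The CYP2C8 pathway (17% of clearance) drops to 0.28× activity: 0.17 × 0.28 = 0.0476.
CYP2D6 (23%) and the residual 60% are unaffected.
CL_new/CL_old = 0.0476 + 0.23 + 0.6 = 0.8776.
New steady-state plasma level = baseline ÷ relative clearance = 23 / 0.8776 = 26 ng/mL.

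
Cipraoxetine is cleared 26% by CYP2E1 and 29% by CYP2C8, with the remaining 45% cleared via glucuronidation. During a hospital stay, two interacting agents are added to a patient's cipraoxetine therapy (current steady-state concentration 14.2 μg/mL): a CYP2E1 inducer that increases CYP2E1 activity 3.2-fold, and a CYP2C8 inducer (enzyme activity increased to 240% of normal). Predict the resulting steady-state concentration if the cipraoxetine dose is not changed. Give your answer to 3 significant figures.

7.18 μg/mL

The CYP2E1 pathway (26% of clearance) is boosted to 3.2× activity: 0.26 × 3.2 = 0.832.
The CYP2C8 pathway (29% of clearance) increases to 2.4× activity: 0.29 × 2.4 = 0.696.
Non-CYP routes (45%) are unchanged.
New clearance relative to baseline: 0.832 + 0.696 + 0.45 = 1.978.
Steady-state concentration ∝ 1/CL: new value = 14.2 / 1.978 = 7.18 μg/mL.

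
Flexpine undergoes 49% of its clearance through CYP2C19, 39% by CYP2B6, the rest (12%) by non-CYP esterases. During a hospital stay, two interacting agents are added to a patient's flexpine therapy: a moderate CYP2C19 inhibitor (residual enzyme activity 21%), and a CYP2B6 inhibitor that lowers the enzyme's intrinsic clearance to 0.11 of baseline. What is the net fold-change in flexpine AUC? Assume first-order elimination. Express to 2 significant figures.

The CYP2C19 pathway (49% of clearance) is reduced to 0.21× activity: 0.49 × 0.21 = 0.1029.
The CYP2B6 pathway (39% of clearance) is reduced to 0.11× activity: 0.39 × 0.11 = 0.0429.
Non-CYP routes (12%) are unchanged.
New clearance relative to baseline: 0.1029 + 0.0429 + 0.12 = 0.2658.
Because AUC varies inversely with clearance, the combined effect is 1 / 0.2658 = 3.8.

3.8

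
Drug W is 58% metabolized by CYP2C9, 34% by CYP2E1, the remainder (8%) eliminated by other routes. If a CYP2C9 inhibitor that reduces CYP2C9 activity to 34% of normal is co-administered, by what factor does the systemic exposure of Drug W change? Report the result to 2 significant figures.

The CYP2C9 pathway (58% of clearance) drops to 0.34× activity: 0.58 × 0.34 = 0.1972.
CYP2E1 (34%) and the residual 8% are unaffected.
CL_new/CL_old = 0.1972 + 0.34 + 0.08 = 0.6172.
Since systemic exposure ∝ 1/CL, the ratio is 1 / 0.6172 = 1.6.

1.6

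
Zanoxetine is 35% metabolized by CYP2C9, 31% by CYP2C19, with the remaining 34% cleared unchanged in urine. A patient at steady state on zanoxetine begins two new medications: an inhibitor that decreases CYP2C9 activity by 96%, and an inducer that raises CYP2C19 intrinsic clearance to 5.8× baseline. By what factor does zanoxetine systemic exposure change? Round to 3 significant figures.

The CYP2C9 pathway (35% of clearance) drops to 0.04× activity: 0.35 × 0.04 = 0.014.
The CYP2C19 pathway (31% of clearance) rises to 5.8× activity: 0.31 × 5.8 = 1.798.
Non-CYP routes (34%) are unchanged.
New clearance relative to baseline: 0.014 + 1.798 + 0.34 = 2.152.
Because systemic exposure varies inversely with clearance, the combined effect is 1 / 2.152 = 0.465.

0.465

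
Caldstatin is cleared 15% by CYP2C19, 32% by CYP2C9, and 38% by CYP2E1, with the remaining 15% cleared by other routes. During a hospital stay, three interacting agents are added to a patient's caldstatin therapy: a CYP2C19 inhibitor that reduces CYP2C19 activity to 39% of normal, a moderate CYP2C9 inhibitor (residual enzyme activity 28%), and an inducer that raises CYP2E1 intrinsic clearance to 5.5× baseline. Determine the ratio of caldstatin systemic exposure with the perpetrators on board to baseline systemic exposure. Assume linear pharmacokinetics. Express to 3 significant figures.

The CYP2C19 pathway (15% of clearance) falls to 0.39× activity: 0.15 × 0.39 = 0.0585.
The CYP2C9 pathway (32% of clearance) falls to 0.28× activity: 0.32 × 0.28 = 0.0896.
The CYP2E1 pathway (38% of clearance) increases to 5.5× activity: 0.38 × 5.5 = 2.09.
Non-CYP routes (15%) are unchanged.
New clearance relative to baseline: 0.0585 + 0.0896 + 2.09 + 0.15 = 2.3881.
Because systemic exposure varies inversely with clearance, the combined effect is 1 / 2.3881 = 0.419.

0.419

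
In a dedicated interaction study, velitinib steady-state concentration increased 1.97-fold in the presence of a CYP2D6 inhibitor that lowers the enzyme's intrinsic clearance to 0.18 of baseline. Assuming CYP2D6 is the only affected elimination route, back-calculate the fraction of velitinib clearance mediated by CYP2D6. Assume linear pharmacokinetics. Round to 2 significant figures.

Let fm be the CYP2D6 fraction. New clearance relative to baseline = fm × 0.18 + (1 − fm).
Steady-state concentration ratio = 1 / (new CL fraction), so new CL fraction = 1 / 1.97 = 0.5076.
fm × 0.18 + 1 − fm = 0.5076  ⇒  fm × (0.18 − 1) = −0.4924  ⇒  fm = 0.60.

0.60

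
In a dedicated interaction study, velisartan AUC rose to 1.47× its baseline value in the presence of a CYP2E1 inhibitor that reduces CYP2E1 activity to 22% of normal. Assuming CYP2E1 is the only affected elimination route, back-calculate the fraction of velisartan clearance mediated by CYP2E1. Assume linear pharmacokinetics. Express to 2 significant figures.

Let x = fm,CYP2E1. Because AUC ∝ 1/CL, relative clearance fell to 1/1.47 = 0.6803.
Setting x·0.22 + (1 − x) = 0.6803 and solving: x = (0.6803 − 1)/(0.22 − 1) = 0.41.

0.41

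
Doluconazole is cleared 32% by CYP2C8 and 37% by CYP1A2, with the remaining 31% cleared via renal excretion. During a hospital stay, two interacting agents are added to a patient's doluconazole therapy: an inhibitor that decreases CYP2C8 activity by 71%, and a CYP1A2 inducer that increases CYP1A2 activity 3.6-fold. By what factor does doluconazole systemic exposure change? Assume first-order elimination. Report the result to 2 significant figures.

0.58

The CYP2C8 pathway (32% of clearance) is reduced to 0.29× activity: 0.32 × 0.29 = 0.0928.
The CYP1A2 pathway (37% of clearance) rises to 3.6× activity: 0.37 × 3.6 = 1.332.
Non-CYP routes (31%) are unchanged.
Relative clearance = 0.0928 + 1.332 + 0.31 = 1.7348.
Because systemic exposure varies inversely with clearance, the combined effect is 1 / 1.7348 = 0.58.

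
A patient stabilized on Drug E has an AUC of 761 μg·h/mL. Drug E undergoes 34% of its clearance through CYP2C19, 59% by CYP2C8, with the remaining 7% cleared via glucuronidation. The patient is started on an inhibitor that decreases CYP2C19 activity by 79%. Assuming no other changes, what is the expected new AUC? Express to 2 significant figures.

CYP2C19: 0.34 × 0.21 = 0.0714
CYP2C8: 0.59 (unchanged)
Other: 0.07 (unchanged)
CL_new/CL_old = 0.0714 + 0.59 + 0.07 = 0.7314.
With dosing unchanged, AUC scales as 1/CL: 761 / 0.7314 = 1.0 × 10³ μg·h/mL.

1.0 × 10³ μg·h/mL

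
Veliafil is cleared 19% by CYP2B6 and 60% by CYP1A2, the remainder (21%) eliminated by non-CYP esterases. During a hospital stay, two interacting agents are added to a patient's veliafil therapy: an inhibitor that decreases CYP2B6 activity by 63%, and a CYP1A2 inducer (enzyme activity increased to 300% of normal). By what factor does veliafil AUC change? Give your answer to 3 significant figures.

The CYP2B6 pathway (19% of clearance) falls to 0.37× activity: 0.19 × 0.37 = 0.0703.
The CYP1A2 pathway (60% of clearance) increases to 3× activity: 0.6 × 3 = 1.8.
Non-CYP routes (21%) are unchanged.
CL_new/CL_old = 0.0703 + 1.8 + 0.21 = 2.0803.
AUC ∝ 1/CL: fold-change = 1 / 2.0803 = 0.481.

0.481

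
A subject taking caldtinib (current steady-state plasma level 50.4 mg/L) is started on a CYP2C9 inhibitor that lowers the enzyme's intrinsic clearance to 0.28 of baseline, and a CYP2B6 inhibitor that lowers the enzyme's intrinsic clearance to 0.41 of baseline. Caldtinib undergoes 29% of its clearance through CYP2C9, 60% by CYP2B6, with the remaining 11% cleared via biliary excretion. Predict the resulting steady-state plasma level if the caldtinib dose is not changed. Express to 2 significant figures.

1.2 × 10² mg/L

The CYP2C9 pathway (29% of clearance) drops to 0.28× activity: 0.29 × 0.28 = 0.0812.
The CYP2B6 pathway (60% of clearance) is reduced to 0.41× activity: 0.6 × 0.41 = 0.246.
The remaining 11% of clearance is unaffected.
CL_new/CL_old = 0.0812 + 0.246 + 0.11 = 0.4372.
Dividing the baseline by the relative clearance: 50.4 / 0.4372 = 1.2 × 10² mg/L.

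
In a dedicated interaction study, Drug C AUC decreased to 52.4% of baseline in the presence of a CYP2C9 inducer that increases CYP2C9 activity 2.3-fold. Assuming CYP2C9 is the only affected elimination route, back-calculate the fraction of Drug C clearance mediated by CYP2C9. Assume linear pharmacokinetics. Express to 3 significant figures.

Write x for the fraction cleared via CYP2C9. The observed AUC change means clearance rose to 1/0.524 = 1.908 of baseline.
Setting x·2.3 + (1 − x) = 1.908 and solving: x = (1.908 − 1)/(2.3 − 1) = 0.699.

0.699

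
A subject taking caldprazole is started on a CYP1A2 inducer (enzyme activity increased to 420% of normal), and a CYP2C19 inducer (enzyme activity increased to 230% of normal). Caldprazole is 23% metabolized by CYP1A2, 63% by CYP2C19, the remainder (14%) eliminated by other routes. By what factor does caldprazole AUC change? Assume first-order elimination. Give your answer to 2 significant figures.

CYP1A2: 0.23 × 4.2 = 0.966
CYP2C19: 0.63 × 2.3 = 1.449
Other: 0.14 (unchanged)
CL_new/CL_old = 0.966 + 1.449 + 0.14 = 2.555.
Net AUC ratio = 1 / 2.555 = 0.39.

0.39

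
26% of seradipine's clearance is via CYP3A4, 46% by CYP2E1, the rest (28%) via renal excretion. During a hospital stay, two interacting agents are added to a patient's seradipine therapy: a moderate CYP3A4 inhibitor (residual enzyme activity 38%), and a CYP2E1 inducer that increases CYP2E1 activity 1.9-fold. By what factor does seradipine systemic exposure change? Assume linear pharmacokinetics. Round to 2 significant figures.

0.80

The CYP3A4 pathway (26% of clearance) falls to 0.38× activity: 0.26 × 0.38 = 0.0988.
The CYP2E1 pathway (46% of clearance) increases to 1.9× activity: 0.46 × 1.9 = 0.874.
The remaining 28% of clearance is unaffected.
New clearance relative to baseline: 0.0988 + 0.874 + 0.28 = 1.2528.
Systemic exposure ∝ 1/CL: fold-change = 1 / 1.2528 = 0.80.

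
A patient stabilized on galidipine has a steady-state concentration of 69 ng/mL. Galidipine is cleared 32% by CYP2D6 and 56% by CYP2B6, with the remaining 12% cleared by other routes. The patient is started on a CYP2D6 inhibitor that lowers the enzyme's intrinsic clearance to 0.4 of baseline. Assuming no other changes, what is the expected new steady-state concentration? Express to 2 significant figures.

85 ng/mL

The CYP2D6 pathway (32% of clearance) is reduced to 0.4× activity: 0.32 × 0.4 = 0.128.
CYP2B6 (56%) and the residual 12% are unaffected.
CL_new/CL_old = 0.128 + 0.56 + 0.12 = 0.808.
Steady-state concentration ∝ 1/CL, so new value = 69 / 0.808 = 85 ng/mL.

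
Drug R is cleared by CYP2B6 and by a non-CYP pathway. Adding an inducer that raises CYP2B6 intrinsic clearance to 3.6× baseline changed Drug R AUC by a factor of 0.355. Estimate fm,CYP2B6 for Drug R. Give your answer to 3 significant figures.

CL'/CL = 1 / 0.355 = 2.817
3.6·fm + (1 − fm) = 2.817
fm = (2.817 − 1) / (3.6 − 1) = 0.699

0.699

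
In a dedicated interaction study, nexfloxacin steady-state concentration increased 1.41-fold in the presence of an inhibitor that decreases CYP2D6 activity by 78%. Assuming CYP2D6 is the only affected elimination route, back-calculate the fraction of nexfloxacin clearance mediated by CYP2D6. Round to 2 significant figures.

Let fm be the CYP2D6 fraction. New clearance relative to baseline = fm × 0.22 + (1 − fm).
Steady-state concentration ratio = 1 / (new CL fraction), so new CL fraction = 1 / 1.41 = 0.7092.
fm × 0.22 + 1 − fm = 0.7092  ⇒  fm × (0.22 − 1) = −0.2908  ⇒  fm = 0.37.

0.37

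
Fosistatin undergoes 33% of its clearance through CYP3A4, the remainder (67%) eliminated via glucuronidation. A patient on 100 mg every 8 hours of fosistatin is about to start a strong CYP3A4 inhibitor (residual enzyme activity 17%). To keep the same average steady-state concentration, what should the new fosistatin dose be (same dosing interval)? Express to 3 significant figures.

CYP3A4: 0.33 × 0.17 = 0.0561
Other: 0.67 (unchanged)
CL_new/CL_old = 0.0561 + 0.67 = 0.7261.
Css,avg = (dose rate)/CL, so holding Css fixed requires dose ∝ CL: 100 × 0.7261 = 72.6 mg.

72.6 mg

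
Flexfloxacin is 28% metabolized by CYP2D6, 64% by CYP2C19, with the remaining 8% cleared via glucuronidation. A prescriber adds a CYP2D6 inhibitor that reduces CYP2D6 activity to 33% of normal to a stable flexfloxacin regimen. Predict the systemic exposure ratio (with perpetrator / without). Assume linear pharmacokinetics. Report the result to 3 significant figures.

The CYP2D6 pathway (28% of clearance) is reduced to 0.33× activity: 0.28 × 0.33 = 0.0924.
CYP2C19 (64%) and the residual 8% are unaffected.
CL_new/CL_old = 0.0924 + 0.64 + 0.08 = 0.8124.
Systemic exposure ratio = CL_old/CL_new = 1 / 0.8124 = 1.23.

1.23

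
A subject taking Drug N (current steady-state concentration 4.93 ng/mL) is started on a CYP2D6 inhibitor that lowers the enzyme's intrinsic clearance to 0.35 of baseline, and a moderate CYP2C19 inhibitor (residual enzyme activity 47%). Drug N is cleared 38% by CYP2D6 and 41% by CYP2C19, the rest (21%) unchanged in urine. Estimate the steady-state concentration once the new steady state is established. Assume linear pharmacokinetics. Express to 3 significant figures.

CYP2D6: 0.38 × 0.35 = 0.133
CYP2C19: 0.41 × 0.47 = 0.1927
Other: 0.21 (unchanged)
Relative clearance = 0.133 + 0.1927 + 0.21 = 0.5357.
New steady-state concentration = 4.93 / 0.5357 = 9.20 ng/mL (concentration scales inversely with clearance).

9.20 ng/mL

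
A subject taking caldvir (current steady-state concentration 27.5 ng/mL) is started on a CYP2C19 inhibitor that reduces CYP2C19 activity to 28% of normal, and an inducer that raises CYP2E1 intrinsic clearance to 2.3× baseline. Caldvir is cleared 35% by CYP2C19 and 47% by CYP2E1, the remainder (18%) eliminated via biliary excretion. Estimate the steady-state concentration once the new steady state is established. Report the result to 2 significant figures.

The CYP2C19 pathway (35% of clearance) falls to 0.28× activity: 0.35 × 0.28 = 0.098.
The CYP2E1 pathway (47% of clearance) increases to 2.3× activity: 0.47 × 2.3 = 1.081.
The remaining 18% of clearance is unaffected.
New clearance relative to baseline: 0.098 + 1.081 + 0.18 = 1.359.
Steady-state concentration ∝ 1/CL: new value = 27.5 / 1.359 = 20 ng/mL.

20 ng/mL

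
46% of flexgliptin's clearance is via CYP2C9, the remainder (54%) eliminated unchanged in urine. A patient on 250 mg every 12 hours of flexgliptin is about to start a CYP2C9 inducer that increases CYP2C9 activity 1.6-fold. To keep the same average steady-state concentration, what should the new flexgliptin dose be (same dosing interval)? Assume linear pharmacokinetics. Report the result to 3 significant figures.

CYP2C9: 0.46 × 1.6 = 0.736
Other: 0.54 (unchanged)
New clearance relative to baseline: 0.736 + 0.54 = 1.276.
Exposure is unchanged when dose changes in proportion to clearance. New dose = 250 mg × 1.276 = 319 mg.

319 mg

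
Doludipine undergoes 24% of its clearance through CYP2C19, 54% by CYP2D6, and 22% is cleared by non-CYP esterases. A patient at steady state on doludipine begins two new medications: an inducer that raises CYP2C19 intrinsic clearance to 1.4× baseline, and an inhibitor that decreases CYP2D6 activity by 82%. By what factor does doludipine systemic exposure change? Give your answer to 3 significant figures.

The CYP2C19 pathway (24% of clearance) is boosted to 1.4× activity: 0.24 × 1.4 = 0.336.
The CYP2D6 pathway (54% of clearance) is reduced to 0.18× activity: 0.54 × 0.18 = 0.0972.
Non-CYP routes (22%) are unchanged.
Relative clearance = 0.336 + 0.0972 + 0.22 = 0.6532.
Net systemic exposure ratio = 1 / 0.6532 = 1.53.

1.53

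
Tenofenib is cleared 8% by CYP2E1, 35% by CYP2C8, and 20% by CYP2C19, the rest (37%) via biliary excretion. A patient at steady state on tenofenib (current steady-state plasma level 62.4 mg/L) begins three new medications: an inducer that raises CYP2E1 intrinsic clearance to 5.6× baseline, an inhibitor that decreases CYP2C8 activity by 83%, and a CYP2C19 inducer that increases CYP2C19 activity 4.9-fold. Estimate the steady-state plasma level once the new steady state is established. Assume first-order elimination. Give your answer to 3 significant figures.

33.6 mg/L

The CYP2E1 pathway (8% of clearance) rises to 5.6× activity: 0.08 × 5.6 = 0.448.
The CYP2C8 pathway (35% of clearance) drops to 0.17× activity: 0.35 × 0.17 = 0.0595.
The CYP2C19 pathway (20% of clearance) rises to 4.9× activity: 0.2 × 4.9 = 0.98.
Non-CYP routes (37%) are unchanged.
New clearance relative to baseline: 0.448 + 0.0595 + 0.98 + 0.37 = 1.8575.
Steady-state plasma level ∝ 1/CL: new value = 62.4 / 1.8575 = 33.6 mg/L.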